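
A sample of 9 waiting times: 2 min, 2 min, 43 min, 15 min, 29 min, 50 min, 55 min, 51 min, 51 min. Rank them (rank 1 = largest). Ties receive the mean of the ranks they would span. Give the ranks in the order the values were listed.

8.5, 8.5, 5, 7, 6, 4, 1, 2.5, 2.5

Sorted (descending): 55, 51, 51, 50, 43, 29, 15, 2, 2
The 2 values of 51 occupy positions 2–3 → average rank (2+3)/2 = 2.5.
The 2 values of 2 occupy positions 8–9 → average rank (8+9)/2 = 8.5.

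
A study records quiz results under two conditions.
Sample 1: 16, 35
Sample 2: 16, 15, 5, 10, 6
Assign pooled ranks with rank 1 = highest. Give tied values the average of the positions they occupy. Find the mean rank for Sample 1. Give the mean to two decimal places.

Sorted (descending): 35, 16, 16, 15, 10, 6, 5
The 2 values of 16 occupy positions 2–3 → average rank (2+3)/2 = 2.5.
Sample 1 values → pooled ranks: 16→2.5, 35→1
Mean rank = (2.5 + 1) / 2 = 1.75

1.75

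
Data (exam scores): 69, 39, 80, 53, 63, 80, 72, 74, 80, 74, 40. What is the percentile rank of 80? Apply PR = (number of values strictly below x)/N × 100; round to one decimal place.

N = 11.
Strictly below 80: 8. Equal to 80: 3.
PR = 8/11 × 100 = 72.7

72.7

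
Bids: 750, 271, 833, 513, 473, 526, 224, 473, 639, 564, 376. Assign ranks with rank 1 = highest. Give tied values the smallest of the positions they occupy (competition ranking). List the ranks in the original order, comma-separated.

Sorted (descending): 833, 750, 639, 564, 526, 513, 473, 473, 376, 271, 224
The 2 values of 473 occupy positions 7–8 → each gets rank 7.

2, 10, 1, 6, 7, 5, 11, 7, 3, 4, 9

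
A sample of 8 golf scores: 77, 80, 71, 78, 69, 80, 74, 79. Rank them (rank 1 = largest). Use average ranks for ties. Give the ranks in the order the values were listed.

Sorted (descending): 80, 80, 79, 78, 77, 74, 71, 69
The 2 values of 80 occupy positions 1–2 → average rank (1+2)/2 = 1.5.

5, 1.5, 7, 4, 8, 1.5, 6, 3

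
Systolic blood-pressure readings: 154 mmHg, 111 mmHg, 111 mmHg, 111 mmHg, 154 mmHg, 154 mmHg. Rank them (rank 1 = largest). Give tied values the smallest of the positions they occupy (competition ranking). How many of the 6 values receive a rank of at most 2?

Sorted (descending): 154, 154, 154, 111, 111, 111
The 3 values of 154 occupy positions 1–3 → each gets rank 1.
The 3 values of 111 occupy positions 4–6 → each gets rank 4.
Ranks ≤ 2: {1, 1, 1} → 3 values.

3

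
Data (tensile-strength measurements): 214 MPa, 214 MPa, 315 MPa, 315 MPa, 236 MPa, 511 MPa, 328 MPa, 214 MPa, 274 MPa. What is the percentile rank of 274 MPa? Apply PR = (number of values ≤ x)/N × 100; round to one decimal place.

55.6

N = 9.
Strictly below 274: 4. Equal to 274: 1.
PR = 5/9 × 100 = 55.6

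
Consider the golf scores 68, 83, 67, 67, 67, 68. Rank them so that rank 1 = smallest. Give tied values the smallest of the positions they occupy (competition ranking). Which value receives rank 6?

83

Sorted (ascending): 67, 67, 67, 68, 68, 83
The 3 values of 67 occupy positions 1–3 → each gets rank 1.
The 2 values of 68 occupy positions 4–5 → each gets rank 4.
Rank 6 → value 83.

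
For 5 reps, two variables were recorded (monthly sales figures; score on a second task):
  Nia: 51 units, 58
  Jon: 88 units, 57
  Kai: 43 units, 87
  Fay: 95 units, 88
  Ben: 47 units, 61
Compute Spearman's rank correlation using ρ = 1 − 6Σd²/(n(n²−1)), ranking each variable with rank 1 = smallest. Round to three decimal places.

0.000

Ranks of variable 1: 3, 4, 1, 5, 2
Ranks of variable 2: 2, 1, 4, 5, 3
d = r₁ − r₂: 1, 3, -3, 0, -1
d²: 1, 9, 9, 0, 1; Σd² = 20
ρ = 1 − 6·20/(5·24) = 1 − 120/120 = 0.000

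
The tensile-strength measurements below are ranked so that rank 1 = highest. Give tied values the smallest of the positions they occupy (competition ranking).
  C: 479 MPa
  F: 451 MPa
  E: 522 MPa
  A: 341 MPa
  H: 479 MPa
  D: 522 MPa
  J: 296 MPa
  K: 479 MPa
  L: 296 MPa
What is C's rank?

Sorted (descending): 522, 522, 479, 479, 479, 451, 341, 296, 296
The 2 values of 522 occupy positions 1–2 → each gets rank 1.
The 3 values of 479 occupy positions 3–5 → each gets rank 3.
The 2 values of 296 occupy positions 8–9 → each gets rank 8.
C has value 479 MPa → rank 3.

3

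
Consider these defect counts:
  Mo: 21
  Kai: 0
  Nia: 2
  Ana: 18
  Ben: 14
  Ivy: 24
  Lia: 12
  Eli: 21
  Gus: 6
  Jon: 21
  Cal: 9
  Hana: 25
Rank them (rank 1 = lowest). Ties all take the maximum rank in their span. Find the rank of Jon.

10

Sorted (ascending): 0, 2, 6, 9, 12, 14, 18, 21, 21, 21, 24, 25
The 3 values of 21 occupy positions 8–10 → each gets rank 10.
Jon has value 21 → rank 10.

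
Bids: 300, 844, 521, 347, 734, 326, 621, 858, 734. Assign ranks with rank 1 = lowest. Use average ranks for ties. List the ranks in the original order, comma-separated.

1, 8, 4, 3, 6.5, 2, 5, 9, 6.5

Sorted (ascending): 300, 326, 347, 521, 621, 734, 734, 844, 858
The 2 values of 734 occupy positions 6–7 → average rank (6+7)/2 = 6.5.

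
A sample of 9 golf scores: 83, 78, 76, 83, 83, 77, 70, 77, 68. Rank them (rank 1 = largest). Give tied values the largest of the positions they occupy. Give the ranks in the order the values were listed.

Sorted (descending): 83, 83, 83, 78, 77, 77, 76, 70, 68
The 3 values of 83 occupy positions 1–3 → each gets rank 3.
The 2 values of 77 occupy positions 5–6 → each gets rank 6.

3, 4, 7, 3, 3, 6, 8, 6, 9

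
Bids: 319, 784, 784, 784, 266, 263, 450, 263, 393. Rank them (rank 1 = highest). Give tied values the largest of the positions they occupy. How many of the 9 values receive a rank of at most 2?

Sorted (descending): 784, 784, 784, 450, 393, 319, 266, 263, 263
The 3 values of 784 occupy positions 1–3 → each gets rank 3.
The 2 values of 263 occupy positions 8–9 → each gets rank 9.
Ranks ≤ 2: {} → 0 values.

0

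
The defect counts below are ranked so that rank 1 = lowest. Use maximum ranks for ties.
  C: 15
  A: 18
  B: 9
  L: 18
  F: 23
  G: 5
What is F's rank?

6

Sorted (ascending): 5, 9, 15, 18, 18, 23
The 2 values of 18 occupy positions 4–5 → each gets rank 5.
F has value 23 → rank 6.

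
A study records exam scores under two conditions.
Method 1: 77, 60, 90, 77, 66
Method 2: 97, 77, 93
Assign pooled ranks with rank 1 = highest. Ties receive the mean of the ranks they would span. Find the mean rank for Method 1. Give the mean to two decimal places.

5.60

Sorted (descending): 97, 93, 90, 77, 77, 77, 66, 60
The 3 values of 77 occupy positions 4–6 → average rank 5.
Method 1 values → pooled ranks: 77→5, 60→8, 90→3, 77→5, 66→7
Mean rank = (5 + 8 + 3 + 5 + 7) / 5 = 5.60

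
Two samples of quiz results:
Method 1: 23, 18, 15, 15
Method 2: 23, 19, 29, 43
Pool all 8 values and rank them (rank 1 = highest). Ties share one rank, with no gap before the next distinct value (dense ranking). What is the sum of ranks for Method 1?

Sorted (descending): 43, 29, 23, 23, 19, 18, 15, 15
The 2 values of 23 share dense rank 3.
The 2 values of 15 share dense rank 6.
Remaining distinct values take the next consecutive integers.
Method 1 values → pooled ranks: 23→3, 18→5, 15→6, 15→6
Rank sum = 3 + 5 + 6 + 6 = 20

20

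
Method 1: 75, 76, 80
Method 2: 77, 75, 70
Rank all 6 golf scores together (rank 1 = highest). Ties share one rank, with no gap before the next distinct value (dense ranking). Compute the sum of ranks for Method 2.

Sorted (descending): 80, 77, 76, 75, 75, 70
The 2 values of 75 share dense rank 4.
Remaining distinct values take the next consecutive integers.
Method 2 values → pooled ranks: 77→2, 75→4, 70→5
Rank sum = 2 + 4 + 5 = 11

11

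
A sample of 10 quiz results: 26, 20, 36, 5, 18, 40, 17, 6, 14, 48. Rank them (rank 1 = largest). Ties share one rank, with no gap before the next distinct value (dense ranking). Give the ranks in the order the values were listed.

4, 5, 3, 10, 6, 2, 7, 9, 8, 1

Sorted (descending): 48, 40, 36, 26, 20, 18, 17, 14, 6, 5
No ties — each value takes its position as its rank.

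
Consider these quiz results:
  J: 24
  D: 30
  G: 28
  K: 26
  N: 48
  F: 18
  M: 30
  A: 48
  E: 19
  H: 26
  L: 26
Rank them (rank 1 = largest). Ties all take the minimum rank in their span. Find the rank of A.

1

Sorted (descending): 48, 48, 30, 30, 28, 26, 26, 26, 24, 19, 18
The 2 values of 48 occupy positions 1–2 → each gets rank 1.
The 2 values of 30 occupy positions 3–4 → each gets rank 3.
The 3 values of 26 occupy positions 6–8 → each gets rank 6.
A has value 48 → rank 1.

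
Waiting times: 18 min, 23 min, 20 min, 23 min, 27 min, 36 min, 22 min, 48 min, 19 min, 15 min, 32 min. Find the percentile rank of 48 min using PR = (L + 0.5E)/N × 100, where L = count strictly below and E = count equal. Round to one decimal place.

95.5

N = 11.
Strictly below 48: 10. Equal to 48: 1.
PR = (10 + 0.5·1)/11 × 100 = 95.5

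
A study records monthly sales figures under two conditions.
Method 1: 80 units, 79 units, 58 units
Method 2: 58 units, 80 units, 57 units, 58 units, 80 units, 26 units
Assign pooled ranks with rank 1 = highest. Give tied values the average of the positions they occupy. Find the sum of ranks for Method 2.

Sorted (descending): 80, 80, 80, 79, 58, 58, 58, 57, 26
The 3 values of 80 occupy positions 1–3 → average rank 2.
The 3 values of 58 occupy positions 5–7 → average rank 6.
Method 2 values → pooled ranks: 58→6, 80→2, 57→8, 58→6, 80→2, 26→9
Rank sum = 6 + 2 + 8 + 6 + 2 + 9 = 33

33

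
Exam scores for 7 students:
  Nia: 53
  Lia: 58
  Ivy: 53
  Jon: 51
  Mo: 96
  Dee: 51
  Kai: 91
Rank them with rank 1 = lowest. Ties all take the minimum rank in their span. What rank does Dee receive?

Sorted (ascending): 51, 51, 53, 53, 58, 91, 96
The 2 values of 51 occupy positions 1–2 → each gets rank 1.
The 2 values of 53 occupy positions 3–4 → each gets rank 3.
Dee has value 51 → rank 1.

1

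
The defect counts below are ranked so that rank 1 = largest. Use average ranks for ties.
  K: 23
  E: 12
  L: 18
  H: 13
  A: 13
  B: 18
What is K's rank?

Sorted (descending): 23, 18, 18, 13, 13, 12
The 2 values of 18 occupy positions 2–3 → average rank (2+3)/2 = 2.5.
The 2 values of 13 occupy positions 4–5 → average rank (4+5)/2 = 4.5.
K has value 23 → rank 1.

1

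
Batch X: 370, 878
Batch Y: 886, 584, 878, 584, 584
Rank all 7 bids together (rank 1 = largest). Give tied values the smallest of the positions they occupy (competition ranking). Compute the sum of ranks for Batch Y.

15

Sorted (descending): 886, 878, 878, 584, 584, 584, 370
The 2 values of 878 occupy positions 2–3 → each gets rank 2.
The 3 values of 584 occupy positions 4–6 → each gets rank 4.
Batch Y values → pooled ranks: 886→1, 584→4, 878→2, 584→4, 584→4
Rank sum = 1 + 4 + 2 + 4 + 4 = 15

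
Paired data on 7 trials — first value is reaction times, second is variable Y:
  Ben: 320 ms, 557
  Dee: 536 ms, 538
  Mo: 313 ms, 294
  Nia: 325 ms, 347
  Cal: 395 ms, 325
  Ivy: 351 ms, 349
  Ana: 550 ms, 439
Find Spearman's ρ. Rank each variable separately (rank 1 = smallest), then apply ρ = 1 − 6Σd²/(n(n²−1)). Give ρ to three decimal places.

Ranks of variable 1: 2, 6, 1, 3, 5, 4, 7
Ranks of variable 2: 7, 6, 1, 3, 2, 4, 5
d = r₁ − r₂: -5, 0, 0, 0, 3, 0, 2
d²: 25, 0, 0, 0, 9, 0, 4; Σd² = 38
ρ = 1 − 6·38/(7·48) = 1 − 228/336 = 0.321

0.321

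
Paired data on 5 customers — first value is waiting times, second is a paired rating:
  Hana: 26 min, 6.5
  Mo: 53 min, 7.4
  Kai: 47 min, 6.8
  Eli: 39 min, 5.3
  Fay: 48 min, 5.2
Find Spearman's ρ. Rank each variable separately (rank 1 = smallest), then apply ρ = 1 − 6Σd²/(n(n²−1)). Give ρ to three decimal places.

Ranks of variable 1: 1, 5, 3, 2, 4
Ranks of variable 2: 3, 5, 4, 2, 1
d = r₁ − r₂: -2, 0, -1, 0, 3
d²: 4, 0, 1, 0, 9; Σd² = 14
ρ = 1 − 6·14/(5·24) = 1 − 84/120 = 0.300

0.300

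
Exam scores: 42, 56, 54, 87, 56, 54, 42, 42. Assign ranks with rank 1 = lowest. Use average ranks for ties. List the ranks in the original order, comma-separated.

2, 6.5, 4.5, 8, 6.5, 4.5, 2, 2

Sorted (ascending): 42, 42, 42, 54, 54, 56, 56, 87
The 3 values of 42 occupy positions 1–3 → average rank 2.
The 2 values of 54 occupy positions 4–5 → average rank (4+5)/2 = 4.5.
The 2 values of 56 occupy positions 6–7 → average rank (6+7)/2 = 6.5.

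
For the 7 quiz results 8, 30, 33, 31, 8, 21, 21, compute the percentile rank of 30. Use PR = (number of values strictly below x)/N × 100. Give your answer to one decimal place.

57.1

N = 7.
Strictly below 30: 4. Equal to 30: 1.
PR = 4/7 × 100 = 57.1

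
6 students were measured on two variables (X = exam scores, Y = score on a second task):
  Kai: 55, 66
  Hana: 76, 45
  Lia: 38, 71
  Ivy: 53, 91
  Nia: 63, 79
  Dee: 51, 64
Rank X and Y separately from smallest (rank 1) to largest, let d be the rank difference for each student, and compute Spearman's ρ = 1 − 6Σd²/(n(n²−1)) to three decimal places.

-0.257

Ranks of variable 1: 4, 6, 1, 3, 5, 2
Ranks of variable 2: 3, 1, 4, 6, 5, 2
d = r₁ − r₂: 1, 5, -3, -3, 0, 0
d²: 1, 25, 9, 9, 0, 0; Σd² = 44
ρ = 1 − 6·44/(6·35) = 1 − 264/210 = -0.257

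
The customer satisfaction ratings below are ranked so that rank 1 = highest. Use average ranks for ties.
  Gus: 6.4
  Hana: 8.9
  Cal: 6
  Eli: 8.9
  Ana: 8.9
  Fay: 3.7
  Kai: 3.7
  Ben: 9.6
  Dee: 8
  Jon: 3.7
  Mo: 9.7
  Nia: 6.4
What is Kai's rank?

Sorted (descending): 9.7, 9.6, 8.9, 8.9, 8.9, 8, 6.4, 6.4, 6, 3.7, 3.7, 3.7
The 3 values of 8.9 occupy positions 3–5 → average rank 4.
The 2 values of 6.4 occupy positions 7–8 → average rank (7+8)/2 = 7.5.
The 3 values of 3.7 occupy positions 10–12 → average rank 11.
Kai has value 3.7 → rank 11.

11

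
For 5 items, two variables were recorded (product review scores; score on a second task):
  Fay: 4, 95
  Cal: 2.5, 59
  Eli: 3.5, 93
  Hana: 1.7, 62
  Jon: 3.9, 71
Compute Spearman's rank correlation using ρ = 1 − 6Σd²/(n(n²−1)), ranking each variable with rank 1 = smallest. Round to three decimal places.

Ranks of variable 1: 5, 2, 3, 1, 4
Ranks of variable 2: 5, 1, 4, 2, 3
d = r₁ − r₂: 0, 1, -1, -1, 1
d²: 0, 1, 1, 1, 1; Σd² = 4
ρ = 1 − 6·4/(5·24) = 1 − 24/120 = 0.800

0.800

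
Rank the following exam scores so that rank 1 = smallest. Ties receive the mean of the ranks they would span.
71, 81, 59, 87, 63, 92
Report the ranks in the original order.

Sorted (ascending): 59, 63, 71, 81, 87, 92
No ties — each value takes its position as its rank.

3, 4, 1, 5, 2, 6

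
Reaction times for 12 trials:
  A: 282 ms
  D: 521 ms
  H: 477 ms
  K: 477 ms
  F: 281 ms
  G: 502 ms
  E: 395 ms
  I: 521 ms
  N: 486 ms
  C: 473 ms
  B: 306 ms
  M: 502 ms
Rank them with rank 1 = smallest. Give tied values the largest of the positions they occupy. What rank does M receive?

10

Sorted (ascending): 281, 282, 306, 395, 473, 477, 477, 486, 502, 502, 521, 521
The 2 values of 477 occupy positions 6–7 → each gets rank 7.
The 2 values of 502 occupy positions 9–10 → each gets rank 10.
The 2 values of 521 occupy positions 11–12 → each gets rank 12.
M has value 502 ms → rank 10.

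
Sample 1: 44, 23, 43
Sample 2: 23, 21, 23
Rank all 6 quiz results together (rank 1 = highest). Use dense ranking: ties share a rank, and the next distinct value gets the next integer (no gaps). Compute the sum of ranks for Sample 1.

Sorted (descending): 44, 43, 23, 23, 23, 21
The 3 values of 23 share dense rank 3.
Remaining distinct values take the next consecutive integers.
Sample 1 values → pooled ranks: 44→1, 23→3, 43→2
Rank sum = 1 + 3 + 2 = 6

6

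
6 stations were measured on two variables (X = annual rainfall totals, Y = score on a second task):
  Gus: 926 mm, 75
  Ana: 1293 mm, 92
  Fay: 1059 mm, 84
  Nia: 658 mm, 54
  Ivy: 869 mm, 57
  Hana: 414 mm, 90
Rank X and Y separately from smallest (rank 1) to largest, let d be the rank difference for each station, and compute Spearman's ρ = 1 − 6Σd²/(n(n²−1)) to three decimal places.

0.429

Ranks of variable 1: 4, 6, 5, 2, 3, 1
Ranks of variable 2: 3, 6, 4, 1, 2, 5
d = r₁ − r₂: 1, 0, 1, 1, 1, -4
d²: 1, 0, 1, 1, 1, 16; Σd² = 20
ρ = 1 − 6·20/(6·35) = 1 − 120/210 = 0.429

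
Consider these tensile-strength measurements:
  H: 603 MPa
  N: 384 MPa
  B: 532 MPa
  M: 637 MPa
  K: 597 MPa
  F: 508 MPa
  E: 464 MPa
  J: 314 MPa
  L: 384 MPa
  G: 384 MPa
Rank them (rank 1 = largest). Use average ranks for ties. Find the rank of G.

8

Sorted (descending): 637, 603, 597, 532, 508, 464, 384, 384, 384, 314
The 3 values of 384 occupy positions 7–9 → average rank 8.
G has value 384 MPa → rank 8.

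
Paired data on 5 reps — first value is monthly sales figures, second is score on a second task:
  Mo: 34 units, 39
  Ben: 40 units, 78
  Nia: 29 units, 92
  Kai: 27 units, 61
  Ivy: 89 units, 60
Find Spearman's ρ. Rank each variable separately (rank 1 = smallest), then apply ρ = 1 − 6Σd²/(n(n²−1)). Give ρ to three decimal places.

Ranks of variable 1: 3, 4, 2, 1, 5
Ranks of variable 2: 1, 4, 5, 3, 2
d = r₁ − r₂: 2, 0, -3, -2, 3
d²: 4, 0, 9, 4, 9; Σd² = 26
ρ = 1 − 6·26/(5·24) = 1 − 156/120 = -0.300

-0.300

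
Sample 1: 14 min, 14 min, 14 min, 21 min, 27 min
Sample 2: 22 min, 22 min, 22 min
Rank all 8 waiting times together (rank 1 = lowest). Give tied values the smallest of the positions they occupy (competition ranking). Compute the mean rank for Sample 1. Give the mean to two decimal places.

Sorted (ascending): 14, 14, 14, 21, 22, 22, 22, 27
The 3 values of 14 occupy positions 1–3 → each gets rank 1.
The 3 values of 22 occupy positions 5–7 → each gets rank 5.
Sample 1 values → pooled ranks: 14→1, 14→1, 14→1, 21→4, 27→8
Mean rank = (1 + 1 + 1 + 4 + 8) / 5 = 3.00

3.00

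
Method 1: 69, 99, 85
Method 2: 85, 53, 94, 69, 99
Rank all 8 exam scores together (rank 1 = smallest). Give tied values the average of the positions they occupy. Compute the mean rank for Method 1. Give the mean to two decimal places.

Sorted (ascending): 53, 69, 69, 85, 85, 94, 99, 99
The 2 values of 69 occupy positions 2–3 → average rank (2+3)/2 = 2.5.
The 2 values of 85 occupy positions 4–5 → average rank (4+5)/2 = 4.5.
The 2 values of 99 occupy positions 7–8 → average rank (7+8)/2 = 7.5.
Method 1 values → pooled ranks: 69→2.5, 99→7.5, 85→4.5
Mean rank = (2.5 + 7.5 + 4.5) / 3 = 4.83

4.83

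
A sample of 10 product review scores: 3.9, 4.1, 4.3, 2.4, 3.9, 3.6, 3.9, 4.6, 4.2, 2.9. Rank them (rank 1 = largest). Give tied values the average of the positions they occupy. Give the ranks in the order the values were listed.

Sorted (descending): 4.6, 4.3, 4.2, 4.1, 3.9, 3.9, 3.9, 3.6, 2.9, 2.4
The 3 values of 3.9 occupy positions 5–7 → average rank 6.

6, 4, 2, 10, 6, 8, 6, 1, 3, 9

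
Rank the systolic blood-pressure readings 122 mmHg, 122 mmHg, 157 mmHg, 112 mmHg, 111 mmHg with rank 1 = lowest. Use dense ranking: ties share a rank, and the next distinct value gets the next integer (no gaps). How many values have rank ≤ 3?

4

Sorted (ascending): 111, 112, 122, 122, 157
The 2 values of 122 share dense rank 3.
Remaining distinct values take the next consecutive integers.
Ranks ≤ 3: {1, 2, 3, 3} → 4 values.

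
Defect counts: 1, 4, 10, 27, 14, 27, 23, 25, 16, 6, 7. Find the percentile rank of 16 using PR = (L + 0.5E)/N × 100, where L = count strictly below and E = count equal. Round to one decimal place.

N = 11.
Strictly below 16: 6. Equal to 16: 1.
PR = (6 + 0.5·1)/11 × 100 = 59.1

59.1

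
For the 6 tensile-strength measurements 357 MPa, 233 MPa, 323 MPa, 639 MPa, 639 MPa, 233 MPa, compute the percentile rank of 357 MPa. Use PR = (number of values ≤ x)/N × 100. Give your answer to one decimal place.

66.7

N = 6.
Strictly below 357: 3. Equal to 357: 1.
PR = 4/6 × 100 = 66.7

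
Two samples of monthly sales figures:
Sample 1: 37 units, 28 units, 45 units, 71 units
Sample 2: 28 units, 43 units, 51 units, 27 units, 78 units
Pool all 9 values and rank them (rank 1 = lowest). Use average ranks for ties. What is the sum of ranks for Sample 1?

20.5

Sorted (ascending): 27, 28, 28, 37, 43, 45, 51, 71, 78
The 2 values of 28 occupy positions 2–3 → average rank (2+3)/2 = 2.5.
Sample 1 values → pooled ranks: 37→4, 28→2.5, 45→6, 71→8
Rank sum = 4 + 2.5 + 6 + 8 = 20.5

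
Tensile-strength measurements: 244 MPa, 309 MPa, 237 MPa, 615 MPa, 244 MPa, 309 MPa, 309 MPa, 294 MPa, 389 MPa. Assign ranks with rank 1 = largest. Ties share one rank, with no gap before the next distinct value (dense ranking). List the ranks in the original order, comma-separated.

Sorted (descending): 615, 389, 309, 309, 309, 294, 244, 244, 237
The 3 values of 309 share dense rank 3.
The 2 values of 244 share dense rank 5.
Remaining distinct values take the next consecutive integers.

5, 3, 6, 1, 5, 3, 3, 4, 2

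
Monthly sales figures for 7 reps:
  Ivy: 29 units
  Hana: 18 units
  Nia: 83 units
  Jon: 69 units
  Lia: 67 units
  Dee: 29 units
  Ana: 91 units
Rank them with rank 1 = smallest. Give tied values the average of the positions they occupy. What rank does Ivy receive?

Sorted (ascending): 18, 29, 29, 67, 69, 83, 91
The 2 values of 29 occupy positions 2–3 → average rank (2+3)/2 = 2.5.
Ivy has value 29 units → rank 2.5.

2.5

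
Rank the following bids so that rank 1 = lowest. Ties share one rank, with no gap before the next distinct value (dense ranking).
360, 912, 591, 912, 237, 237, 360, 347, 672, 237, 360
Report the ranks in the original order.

3, 6, 4, 6, 1, 1, 3, 2, 5, 1, 3

Sorted (ascending): 237, 237, 237, 347, 360, 360, 360, 591, 672, 912, 912
The 3 values of 237 share dense rank 1.
The 3 values of 360 share dense rank 3.
The 2 values of 912 share dense rank 6.
Remaining distinct values take the next consecutive integers.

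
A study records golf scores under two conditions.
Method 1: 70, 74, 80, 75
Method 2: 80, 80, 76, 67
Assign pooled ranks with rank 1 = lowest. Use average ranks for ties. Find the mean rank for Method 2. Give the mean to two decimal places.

5.00

Sorted (ascending): 67, 70, 74, 75, 76, 80, 80, 80
The 3 values of 80 occupy positions 6–8 → average rank 7.
Method 2 values → pooled ranks: 80→7, 80→7, 76→5, 67→1
Mean rank = (7 + 7 + 5 + 1) / 4 = 5.00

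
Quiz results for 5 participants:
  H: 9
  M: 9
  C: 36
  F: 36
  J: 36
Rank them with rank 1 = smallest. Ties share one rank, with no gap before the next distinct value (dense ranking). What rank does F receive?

2

Sorted (ascending): 9, 9, 36, 36, 36
The 2 values of 9 share dense rank 1.
The 3 values of 36 share dense rank 2.
F has value 36 → rank 2.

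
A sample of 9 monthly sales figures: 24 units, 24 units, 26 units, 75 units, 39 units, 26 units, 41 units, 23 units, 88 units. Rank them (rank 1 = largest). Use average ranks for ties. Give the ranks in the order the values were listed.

7.5, 7.5, 5.5, 2, 4, 5.5, 3, 9, 1

Sorted (descending): 88, 75, 41, 39, 26, 26, 24, 24, 23
The 2 values of 26 occupy positions 5–6 → average rank (5+6)/2 = 5.5.
The 2 values of 24 occupy positions 7–8 → average rank (7+8)/2 = 7.5.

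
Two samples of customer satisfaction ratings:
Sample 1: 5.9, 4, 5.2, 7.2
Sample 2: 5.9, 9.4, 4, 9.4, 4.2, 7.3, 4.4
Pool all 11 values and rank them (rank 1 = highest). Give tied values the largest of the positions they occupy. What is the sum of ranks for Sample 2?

Sorted (descending): 9.4, 9.4, 7.3, 7.2, 5.9, 5.9, 5.2, 4.4, 4.2, 4, 4
The 2 values of 9.4 occupy positions 1–2 → each gets rank 2.
The 2 values of 5.9 occupy positions 5–6 → each gets rank 6.
The 2 values of 4 occupy positions 10–11 → each gets rank 11.
Sample 2 values → pooled ranks: 5.9→6, 9.4→2, 4→11, 9.4→2, 4.2→9, 7.3→3, 4.4→8
Rank sum = 6 + 2 + 11 + 2 + 9 + 3 + 8 = 41

41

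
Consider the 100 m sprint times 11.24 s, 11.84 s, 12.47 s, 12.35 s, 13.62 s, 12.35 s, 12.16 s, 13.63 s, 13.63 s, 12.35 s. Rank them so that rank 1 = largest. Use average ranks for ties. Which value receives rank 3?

13.62

Sorted (descending): 13.63, 13.63, 13.62, 12.47, 12.35, 12.35, 12.35, 12.16, 11.84, 11.24
The 2 values of 13.63 occupy positions 1–2 → average rank (1+2)/2 = 1.5.
The 3 values of 12.35 occupy positions 5–7 → average rank 6.
Rank 3 → value 13.62.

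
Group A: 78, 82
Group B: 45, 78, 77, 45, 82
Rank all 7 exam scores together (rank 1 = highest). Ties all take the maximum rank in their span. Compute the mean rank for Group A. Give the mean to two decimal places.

3.00

Sorted (descending): 82, 82, 78, 78, 77, 45, 45
The 2 values of 82 occupy positions 1–2 → each gets rank 2.
The 2 values of 78 occupy positions 3–4 → each gets rank 4.
The 2 values of 45 occupy positions 6–7 → each gets rank 7.
Group A values → pooled ranks: 78→4, 82→2
Mean rank = (4 + 2) / 2 = 3.00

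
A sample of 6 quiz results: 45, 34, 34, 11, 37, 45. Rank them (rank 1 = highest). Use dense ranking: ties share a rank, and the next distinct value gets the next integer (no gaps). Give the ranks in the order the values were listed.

Sorted (descending): 45, 45, 37, 34, 34, 11
The 2 values of 45 share dense rank 1.
The 2 values of 34 share dense rank 3.
Remaining distinct values take the next consecutive integers.

1, 3, 3, 4, 2, 1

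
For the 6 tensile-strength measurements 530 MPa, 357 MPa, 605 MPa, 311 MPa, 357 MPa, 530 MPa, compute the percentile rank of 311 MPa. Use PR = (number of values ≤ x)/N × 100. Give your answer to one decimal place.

16.7

N = 6.
Strictly below 311: 0. Equal to 311: 1.
PR = 1/6 × 100 = 16.7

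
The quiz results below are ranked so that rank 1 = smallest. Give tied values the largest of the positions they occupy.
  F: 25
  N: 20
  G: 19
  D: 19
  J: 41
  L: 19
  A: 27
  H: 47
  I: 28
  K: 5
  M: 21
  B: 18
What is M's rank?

Sorted (ascending): 5, 18, 19, 19, 19, 20, 21, 25, 27, 28, 41, 47
The 3 values of 19 occupy positions 3–5 → each gets rank 5.
M has value 21 → rank 7.

7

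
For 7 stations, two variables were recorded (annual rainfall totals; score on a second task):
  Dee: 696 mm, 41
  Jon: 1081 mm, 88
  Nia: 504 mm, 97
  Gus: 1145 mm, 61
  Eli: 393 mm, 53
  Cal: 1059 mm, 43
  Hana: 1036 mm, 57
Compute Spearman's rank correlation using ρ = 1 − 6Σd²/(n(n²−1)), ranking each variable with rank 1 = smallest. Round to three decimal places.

0.179

Ranks of variable 1: 3, 6, 2, 7, 1, 5, 4
Ranks of variable 2: 1, 6, 7, 5, 3, 2, 4
d = r₁ − r₂: 2, 0, -5, 2, -2, 3, 0
d²: 4, 0, 25, 4, 4, 9, 0; Σd² = 46
ρ = 1 − 6·46/(7·48) = 1 − 276/336 = 0.179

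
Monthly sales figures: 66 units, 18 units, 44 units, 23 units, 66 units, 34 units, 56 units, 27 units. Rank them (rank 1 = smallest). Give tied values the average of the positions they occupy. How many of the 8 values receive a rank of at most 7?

Sorted (ascending): 18, 23, 27, 34, 44, 56, 66, 66
The 2 values of 66 occupy positions 7–8 → average rank (7+8)/2 = 7.5.
Ranks ≤ 7: {1, 2, 3, 4, 5, 6} → 6 values.

6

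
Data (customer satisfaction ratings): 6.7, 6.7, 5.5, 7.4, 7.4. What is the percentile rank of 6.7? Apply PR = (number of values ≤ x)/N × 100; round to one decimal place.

60.0

N = 5.
Strictly below 6.7: 1. Equal to 6.7: 2.
PR = 3/5 × 100 = 60.0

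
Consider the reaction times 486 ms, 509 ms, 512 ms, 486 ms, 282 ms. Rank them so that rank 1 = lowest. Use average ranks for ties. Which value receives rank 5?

Sorted (ascending): 282, 486, 486, 509, 512
The 2 values of 486 occupy positions 2–3 → average rank (2+3)/2 = 2.5.
Rank 5 → value 512.

512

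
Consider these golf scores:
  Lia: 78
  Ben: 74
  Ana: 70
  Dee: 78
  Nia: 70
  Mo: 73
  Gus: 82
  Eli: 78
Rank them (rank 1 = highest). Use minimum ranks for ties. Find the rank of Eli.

Sorted (descending): 82, 78, 78, 78, 74, 73, 70, 70
The 3 values of 78 occupy positions 2–4 → each gets rank 2.
The 2 values of 70 occupy positions 7–8 → each gets rank 7.
Eli has value 78 → rank 2.

2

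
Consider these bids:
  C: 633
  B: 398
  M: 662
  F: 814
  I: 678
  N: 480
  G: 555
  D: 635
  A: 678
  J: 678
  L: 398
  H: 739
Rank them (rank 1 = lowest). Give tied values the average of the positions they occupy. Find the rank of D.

Sorted (ascending): 398, 398, 480, 555, 633, 635, 662, 678, 678, 678, 739, 814
The 2 values of 398 occupy positions 1–2 → average rank (1+2)/2 = 1.5.
The 3 values of 678 occupy positions 8–10 → average rank 9.
D has value 635 → rank 6.

6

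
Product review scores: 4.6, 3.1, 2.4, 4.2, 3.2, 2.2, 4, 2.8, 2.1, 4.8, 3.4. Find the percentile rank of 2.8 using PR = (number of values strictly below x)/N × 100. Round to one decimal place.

N = 11.
Strictly below 2.8: 3. Equal to 2.8: 1.
PR = 3/11 × 100 = 27.3

27.3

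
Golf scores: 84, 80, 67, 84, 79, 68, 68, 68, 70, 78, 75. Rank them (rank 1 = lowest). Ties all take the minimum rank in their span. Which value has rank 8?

79

Sorted (ascending): 67, 68, 68, 68, 70, 75, 78, 79, 80, 84, 84
The 3 values of 68 occupy positions 2–4 → each gets rank 2.
The 2 values of 84 occupy positions 10–11 → each gets rank 10.
Rank 8 → value 79.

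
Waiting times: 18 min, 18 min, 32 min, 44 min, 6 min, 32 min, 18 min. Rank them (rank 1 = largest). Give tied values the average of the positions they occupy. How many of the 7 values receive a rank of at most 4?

3

Sorted (descending): 44, 32, 32, 18, 18, 18, 6
The 2 values of 32 occupy positions 2–3 → average rank (2+3)/2 = 2.5.
The 3 values of 18 occupy positions 4–6 → average rank 5.
Ranks ≤ 4: {1, 2.5, 2.5} → 3 values.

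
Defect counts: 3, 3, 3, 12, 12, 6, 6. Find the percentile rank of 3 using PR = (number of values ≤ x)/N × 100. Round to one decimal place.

N = 7.
Strictly below 3: 0. Equal to 3: 3.
PR = 3/7 × 100 = 42.9

42.9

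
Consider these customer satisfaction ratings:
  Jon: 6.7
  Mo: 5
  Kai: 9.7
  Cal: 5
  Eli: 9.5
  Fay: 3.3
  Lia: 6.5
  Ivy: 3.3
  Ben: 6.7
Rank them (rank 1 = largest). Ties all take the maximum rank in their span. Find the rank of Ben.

Sorted (descending): 9.7, 9.5, 6.7, 6.7, 6.5, 5, 5, 3.3, 3.3
The 2 values of 6.7 occupy positions 3–4 → each gets rank 4.
The 2 values of 5 occupy positions 6–7 → each gets rank 7.
The 2 values of 3.3 occupy positions 8–9 → each gets rank 9.
Ben has value 6.7 → rank 4.

4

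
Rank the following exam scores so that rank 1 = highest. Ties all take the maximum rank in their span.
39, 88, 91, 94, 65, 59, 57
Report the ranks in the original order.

Sorted (descending): 94, 91, 88, 65, 59, 57, 39
No ties — each value takes its position as its rank.

7, 3, 2, 1, 4, 5, 6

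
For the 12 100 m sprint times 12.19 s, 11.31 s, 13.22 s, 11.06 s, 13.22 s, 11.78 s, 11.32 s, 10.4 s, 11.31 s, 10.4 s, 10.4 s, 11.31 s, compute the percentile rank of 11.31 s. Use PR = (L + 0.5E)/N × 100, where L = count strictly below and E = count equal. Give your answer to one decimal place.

45.8

N = 12.
Strictly below 11.31: 4. Equal to 11.31: 3.
PR = (4 + 0.5·3)/12 × 100 = 45.8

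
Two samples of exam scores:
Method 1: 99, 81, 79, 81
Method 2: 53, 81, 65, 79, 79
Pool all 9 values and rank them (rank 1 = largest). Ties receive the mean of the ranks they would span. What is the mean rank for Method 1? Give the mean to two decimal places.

3.25

Sorted (descending): 99, 81, 81, 81, 79, 79, 79, 65, 53
The 3 values of 81 occupy positions 2–4 → average rank 3.
The 3 values of 79 occupy positions 5–7 → average rank 6.
Method 1 values → pooled ranks: 99→1, 81→3, 79→6, 81→3
Mean rank = (1 + 3 + 6 + 3) / 4 = 3.25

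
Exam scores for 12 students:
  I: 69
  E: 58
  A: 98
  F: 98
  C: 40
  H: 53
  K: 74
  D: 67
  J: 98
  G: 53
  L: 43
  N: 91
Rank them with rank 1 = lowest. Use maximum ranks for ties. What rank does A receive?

12

Sorted (ascending): 40, 43, 53, 53, 58, 67, 69, 74, 91, 98, 98, 98
The 2 values of 53 occupy positions 3–4 → each gets rank 4.
The 3 values of 98 occupy positions 10–12 → each gets rank 12.
A has value 98 → rank 12.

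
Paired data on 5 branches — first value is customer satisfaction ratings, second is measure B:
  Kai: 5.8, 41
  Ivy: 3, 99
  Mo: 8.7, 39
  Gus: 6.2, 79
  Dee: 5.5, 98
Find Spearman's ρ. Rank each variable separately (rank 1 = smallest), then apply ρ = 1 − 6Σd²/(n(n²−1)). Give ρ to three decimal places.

Ranks of variable 1: 3, 1, 5, 4, 2
Ranks of variable 2: 2, 5, 1, 3, 4
d = r₁ − r₂: 1, -4, 4, 1, -2
d²: 1, 16, 16, 1, 4; Σd² = 38
ρ = 1 − 6·38/(5·24) = 1 − 228/120 = -0.900

-0.900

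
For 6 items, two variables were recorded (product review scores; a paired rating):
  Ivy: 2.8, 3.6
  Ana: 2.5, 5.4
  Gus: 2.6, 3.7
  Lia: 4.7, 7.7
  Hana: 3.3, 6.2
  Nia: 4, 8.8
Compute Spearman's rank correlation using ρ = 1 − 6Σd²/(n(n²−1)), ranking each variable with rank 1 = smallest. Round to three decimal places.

Ranks of variable 1: 3, 1, 2, 6, 4, 5
Ranks of variable 2: 1, 3, 2, 5, 4, 6
d = r₁ − r₂: 2, -2, 0, 1, 0, -1
d²: 4, 4, 0, 1, 0, 1; Σd² = 10
ρ = 1 − 6·10/(6·35) = 1 − 60/210 = 0.714

0.714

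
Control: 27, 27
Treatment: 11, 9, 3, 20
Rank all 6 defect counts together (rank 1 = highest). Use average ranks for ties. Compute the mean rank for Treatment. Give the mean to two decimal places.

4.50

Sorted (descending): 27, 27, 20, 11, 9, 3
The 2 values of 27 occupy positions 1–2 → average rank (1+2)/2 = 1.5.
Treatment values → pooled ranks: 11→4, 9→5, 3→6, 20→3
Mean rank = (4 + 5 + 6 + 3) / 4 = 4.50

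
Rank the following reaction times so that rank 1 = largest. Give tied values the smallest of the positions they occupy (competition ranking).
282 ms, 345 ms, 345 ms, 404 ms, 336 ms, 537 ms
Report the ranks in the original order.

6, 3, 3, 2, 5, 1

Sorted (descending): 537, 404, 345, 345, 336, 282
The 2 values of 345 occupy positions 3–4 → each gets rank 3.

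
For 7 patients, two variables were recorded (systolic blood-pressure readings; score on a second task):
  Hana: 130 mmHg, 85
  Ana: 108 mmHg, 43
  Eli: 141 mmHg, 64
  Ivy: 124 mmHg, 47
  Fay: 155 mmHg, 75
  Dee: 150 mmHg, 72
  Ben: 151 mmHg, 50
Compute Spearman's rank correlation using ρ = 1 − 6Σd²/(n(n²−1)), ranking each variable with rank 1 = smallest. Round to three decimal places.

Ranks of variable 1: 3, 1, 4, 2, 7, 5, 6
Ranks of variable 2: 7, 1, 4, 2, 6, 5, 3
d = r₁ − r₂: -4, 0, 0, 0, 1, 0, 3
d²: 16, 0, 0, 0, 1, 0, 9; Σd² = 26
ρ = 1 − 6·26/(7·48) = 1 − 156/336 = 0.536

0.536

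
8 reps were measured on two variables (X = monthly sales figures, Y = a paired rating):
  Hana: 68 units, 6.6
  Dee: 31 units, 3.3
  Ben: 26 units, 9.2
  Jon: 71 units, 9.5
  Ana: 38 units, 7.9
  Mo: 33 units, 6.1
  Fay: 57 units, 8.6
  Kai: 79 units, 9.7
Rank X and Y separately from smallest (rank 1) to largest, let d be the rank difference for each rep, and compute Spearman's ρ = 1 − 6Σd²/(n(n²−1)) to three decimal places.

0.571

Ranks of variable 1: 6, 2, 1, 7, 4, 3, 5, 8
Ranks of variable 2: 3, 1, 6, 7, 4, 2, 5, 8
d = r₁ − r₂: 3, 1, -5, 0, 0, 1, 0, 0
d²: 9, 1, 25, 0, 0, 1, 0, 0; Σd² = 36
ρ = 1 − 6·36/(8·63) = 1 − 216/504 = 0.571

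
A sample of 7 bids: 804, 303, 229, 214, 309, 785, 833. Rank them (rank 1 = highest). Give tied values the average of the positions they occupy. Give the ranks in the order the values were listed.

2, 5, 6, 7, 4, 3, 1

Sorted (descending): 833, 804, 785, 309, 303, 229, 214
No ties — each value takes its position as its rank.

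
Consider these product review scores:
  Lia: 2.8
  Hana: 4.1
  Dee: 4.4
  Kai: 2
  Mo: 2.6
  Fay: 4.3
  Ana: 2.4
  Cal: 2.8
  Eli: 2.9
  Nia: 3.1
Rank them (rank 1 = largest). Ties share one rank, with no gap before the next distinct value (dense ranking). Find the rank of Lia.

Sorted (descending): 4.4, 4.3, 4.1, 3.1, 2.9, 2.8, 2.8, 2.6, 2.4, 2
The 2 values of 2.8 share dense rank 6.
Remaining distinct values take the next consecutive integers.
Lia has value 2.8 → rank 6.

6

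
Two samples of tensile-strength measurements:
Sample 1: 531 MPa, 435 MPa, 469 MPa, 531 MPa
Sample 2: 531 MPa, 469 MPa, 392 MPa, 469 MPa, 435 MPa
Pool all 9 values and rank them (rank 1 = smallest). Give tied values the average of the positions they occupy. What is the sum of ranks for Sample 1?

23.5

Sorted (ascending): 392, 435, 435, 469, 469, 469, 531, 531, 531
The 2 values of 435 occupy positions 2–3 → average rank (2+3)/2 = 2.5.
The 3 values of 469 occupy positions 4–6 → average rank 5.
The 3 values of 531 occupy positions 7–9 → average rank 8.
Sample 1 values → pooled ranks: 531→8, 435→2.5, 469→5, 531→8
Rank sum = 8 + 2.5 + 5 + 8 = 23.5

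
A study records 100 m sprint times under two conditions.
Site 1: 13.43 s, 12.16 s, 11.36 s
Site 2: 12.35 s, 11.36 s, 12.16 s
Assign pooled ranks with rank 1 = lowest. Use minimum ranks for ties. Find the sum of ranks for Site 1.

Sorted (ascending): 11.36, 11.36, 12.16, 12.16, 12.35, 13.43
The 2 values of 11.36 occupy positions 1–2 → each gets rank 1.
The 2 values of 12.16 occupy positions 3–4 → each gets rank 3.
Site 1 values → pooled ranks: 13.43→6, 12.16→3, 11.36→1
Rank sum = 6 + 3 + 1 = 10

10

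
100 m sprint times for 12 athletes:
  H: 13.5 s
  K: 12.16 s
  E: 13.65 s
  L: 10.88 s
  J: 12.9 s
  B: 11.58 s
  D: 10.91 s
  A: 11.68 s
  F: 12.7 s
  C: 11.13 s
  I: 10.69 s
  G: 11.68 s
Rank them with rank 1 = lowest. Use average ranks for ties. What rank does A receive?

Sorted (ascending): 10.69, 10.88, 10.91, 11.13, 11.58, 11.68, 11.68, 12.16, 12.7, 12.9, 13.5, 13.65
The 2 values of 11.68 occupy positions 6–7 → average rank (6+7)/2 = 6.5.
A has value 11.68 s → rank 6.5.

6.5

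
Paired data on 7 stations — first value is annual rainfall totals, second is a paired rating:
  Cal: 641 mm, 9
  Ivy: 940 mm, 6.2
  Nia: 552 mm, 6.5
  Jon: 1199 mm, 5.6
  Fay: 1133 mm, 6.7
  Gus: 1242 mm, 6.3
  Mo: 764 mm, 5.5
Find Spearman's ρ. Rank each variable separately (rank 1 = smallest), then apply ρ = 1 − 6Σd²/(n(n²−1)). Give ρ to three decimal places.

Ranks of variable 1: 2, 4, 1, 6, 5, 7, 3
Ranks of variable 2: 7, 3, 5, 2, 6, 4, 1
d = r₁ − r₂: -5, 1, -4, 4, -1, 3, 2
d²: 25, 1, 16, 16, 1, 9, 4; Σd² = 72
ρ = 1 − 6·72/(7·48) = 1 − 432/336 = -0.286

-0.286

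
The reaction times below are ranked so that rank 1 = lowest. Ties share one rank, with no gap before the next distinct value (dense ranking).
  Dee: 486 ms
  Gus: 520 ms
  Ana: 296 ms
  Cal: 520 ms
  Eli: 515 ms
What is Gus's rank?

Sorted (ascending): 296, 486, 515, 520, 520
The 2 values of 520 share dense rank 4.
Remaining distinct values take the next consecutive integers.
Gus has value 520 ms → rank 4.

4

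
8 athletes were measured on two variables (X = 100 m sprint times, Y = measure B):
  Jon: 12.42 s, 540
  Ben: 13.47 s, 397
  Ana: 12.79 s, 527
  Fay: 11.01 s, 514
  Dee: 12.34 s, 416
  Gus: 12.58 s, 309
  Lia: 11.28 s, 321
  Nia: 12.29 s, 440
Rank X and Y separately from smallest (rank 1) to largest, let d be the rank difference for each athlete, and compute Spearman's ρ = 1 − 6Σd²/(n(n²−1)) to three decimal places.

-0.048

Ranks of variable 1: 5, 8, 7, 1, 4, 6, 2, 3
Ranks of variable 2: 8, 3, 7, 6, 4, 1, 2, 5
d = r₁ − r₂: -3, 5, 0, -5, 0, 5, 0, -2
d²: 9, 25, 0, 25, 0, 25, 0, 4; Σd² = 88
ρ = 1 − 6·88/(8·63) = 1 − 528/504 = -0.048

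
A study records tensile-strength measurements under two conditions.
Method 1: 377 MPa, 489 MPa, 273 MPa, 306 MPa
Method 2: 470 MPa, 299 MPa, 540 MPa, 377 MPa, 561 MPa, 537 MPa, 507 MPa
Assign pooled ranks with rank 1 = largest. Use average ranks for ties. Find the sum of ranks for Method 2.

33.5

Sorted (descending): 561, 540, 537, 507, 489, 470, 377, 377, 306, 299, 273
The 2 values of 377 occupy positions 7–8 → average rank (7+8)/2 = 7.5.
Method 2 values → pooled ranks: 470→6, 299→10, 540→2, 377→7.5, 561→1, 537→3, 507→4
Rank sum = 6 + 10 + 2 + 7.5 + 1 + 3 + 4 = 33.5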